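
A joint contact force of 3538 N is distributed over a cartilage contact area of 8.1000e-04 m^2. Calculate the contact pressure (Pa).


P = F / A
P = 3538 / 8.1000e-04
P = 4.3679e+06


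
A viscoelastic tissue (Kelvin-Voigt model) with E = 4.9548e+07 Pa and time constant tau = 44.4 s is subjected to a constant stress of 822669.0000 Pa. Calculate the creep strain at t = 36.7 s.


epsilon(t) = (sigma/E) * (1 - exp(-t/tau))
sigma/E = 822669.0000 / 4.9548e+07 = 0.0166
exp(-t/tau) = exp(-36.7 / 44.4) = 0.4375
epsilon = 0.0166 * (1 - 0.4375)
epsilon = 0.0093


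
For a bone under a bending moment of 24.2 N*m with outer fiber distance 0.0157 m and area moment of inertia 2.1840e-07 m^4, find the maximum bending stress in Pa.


sigma = M * c / I
sigma = 24.2 * 0.0157 / 2.1840e-07
M * c = 0.3799
sigma = 1.7397e+06


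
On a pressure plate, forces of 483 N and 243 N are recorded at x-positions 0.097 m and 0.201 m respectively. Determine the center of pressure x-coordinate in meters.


COP_x = (F1*x1 + F2*x2) / (F1 + F2)
COP_x = (483*0.097 + 243*0.201) / (483 + 243)
Numerator = 95.6940
Denominator = 726
COP_x = 0.1318


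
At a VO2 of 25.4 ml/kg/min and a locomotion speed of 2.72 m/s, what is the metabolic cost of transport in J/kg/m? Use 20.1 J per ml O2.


Power per kg = VO2 * 20.1 / 60
Power per kg = 25.4 * 20.1 / 60 = 8.5090 W/kg
Cost = power_per_kg / speed
Cost = 8.5090 / 2.72
Cost = 3.1283


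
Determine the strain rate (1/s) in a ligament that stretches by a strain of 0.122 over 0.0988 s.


strain_rate = delta_strain / delta_t
strain_rate = 0.122 / 0.0988
strain_rate = 1.2348


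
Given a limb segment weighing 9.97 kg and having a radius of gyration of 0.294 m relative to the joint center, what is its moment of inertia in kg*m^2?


I = m * k^2
I = 9.97 * 0.294^2
k^2 = 0.0864
I = 0.8618


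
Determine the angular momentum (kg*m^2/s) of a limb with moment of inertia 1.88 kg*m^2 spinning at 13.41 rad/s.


L = I * omega
L = 1.88 * 13.41
L = 25.2108


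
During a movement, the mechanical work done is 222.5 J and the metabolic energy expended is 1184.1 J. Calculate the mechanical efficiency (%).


eta = (W_mech / E_meta) * 100
eta = (222.5 / 1184.1) * 100
ratio = 0.1879
eta = 18.7906


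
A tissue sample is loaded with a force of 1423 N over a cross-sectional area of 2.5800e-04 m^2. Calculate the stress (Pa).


stress = F / A
stress = 1423 / 2.5800e-04
stress = 5.5155e+06


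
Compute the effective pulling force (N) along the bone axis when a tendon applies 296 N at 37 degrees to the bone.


F_eff = F_tendon * cos(theta)
theta = 37 deg = 0.6458 rad
cos(theta) = 0.7986
F_eff = 296 * 0.7986
F_eff = 236.3961


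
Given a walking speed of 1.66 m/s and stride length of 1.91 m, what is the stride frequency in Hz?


f = v / stride_length
f = 1.66 / 1.91
f = 0.8691


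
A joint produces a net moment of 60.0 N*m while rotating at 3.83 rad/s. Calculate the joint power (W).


P = M * omega
P = 60.0 * 3.83
P = 229.8000


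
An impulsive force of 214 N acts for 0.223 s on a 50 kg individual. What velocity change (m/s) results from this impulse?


J = F * dt = 214 * 0.223 = 47.7220 N*s
delta_v = J / m
delta_v = 47.7220 / 50
delta_v = 0.9544


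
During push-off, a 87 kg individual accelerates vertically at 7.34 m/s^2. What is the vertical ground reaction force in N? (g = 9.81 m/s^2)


GRF = m * (g + a)
GRF = 87 * (9.81 + 7.34)
GRF = 87 * 17.1500
GRF = 1492.0500


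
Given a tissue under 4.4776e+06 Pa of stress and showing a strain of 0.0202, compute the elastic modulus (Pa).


E = stress / strain
E = 4.4776e+06 / 0.0202
E = 2.2166e+08


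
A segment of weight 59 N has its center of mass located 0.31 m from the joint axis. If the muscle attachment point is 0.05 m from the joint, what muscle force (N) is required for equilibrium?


F_muscle = W * d_load / d_muscle
F_muscle = 59 * 0.31 / 0.05
Numerator = 18.2900
F_muscle = 365.8000


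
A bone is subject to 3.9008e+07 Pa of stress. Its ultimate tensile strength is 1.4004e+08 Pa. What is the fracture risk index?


FRI = applied / ultimate
FRI = 3.9008e+07 / 1.4004e+08
FRI = 0.2785


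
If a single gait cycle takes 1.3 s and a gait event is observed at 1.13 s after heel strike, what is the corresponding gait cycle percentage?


pct = (event_time / cycle_time) * 100
pct = (1.13 / 1.3) * 100
ratio = 0.8692
pct = 86.9231


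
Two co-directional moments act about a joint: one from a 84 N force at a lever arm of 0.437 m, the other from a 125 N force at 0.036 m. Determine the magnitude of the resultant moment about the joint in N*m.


M = F1 * d1 + F2 * d2
M = 84 * 0.437 + 125 * 0.036
M = 36.7080 + 4.5000
M = 41.2080


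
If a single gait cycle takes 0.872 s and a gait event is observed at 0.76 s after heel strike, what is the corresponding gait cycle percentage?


pct = (event_time / cycle_time) * 100
pct = (0.76 / 0.872) * 100
ratio = 0.8716
pct = 87.1560


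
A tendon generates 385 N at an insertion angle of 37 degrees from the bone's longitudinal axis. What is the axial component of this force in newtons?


F_eff = F_tendon * cos(theta)
theta = 37 deg = 0.6458 rad
cos(theta) = 0.7986
F_eff = 385 * 0.7986
F_eff = 307.4747


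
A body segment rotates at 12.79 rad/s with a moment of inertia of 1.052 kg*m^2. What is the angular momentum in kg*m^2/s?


L = I * omega
L = 1.052 * 12.79
L = 13.4551


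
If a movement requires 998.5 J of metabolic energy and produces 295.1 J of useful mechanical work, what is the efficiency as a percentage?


eta = (W_mech / E_meta) * 100
eta = (295.1 / 998.5) * 100
ratio = 0.2955
eta = 29.5543


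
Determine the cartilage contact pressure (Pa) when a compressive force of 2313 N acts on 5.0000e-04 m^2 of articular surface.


P = F / A
P = 2313 / 5.0000e-04
P = 4.6260e+06


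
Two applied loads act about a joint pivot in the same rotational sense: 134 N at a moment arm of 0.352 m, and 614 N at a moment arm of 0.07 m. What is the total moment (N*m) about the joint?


M = F1 * d1 + F2 * d2
M = 134 * 0.352 + 614 * 0.07
M = 47.1680 + 42.9800
M = 90.1480


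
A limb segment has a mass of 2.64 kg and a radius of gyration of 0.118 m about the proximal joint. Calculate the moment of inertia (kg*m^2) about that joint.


I = m * k^2
I = 2.64 * 0.118^2
k^2 = 0.0139
I = 0.0368


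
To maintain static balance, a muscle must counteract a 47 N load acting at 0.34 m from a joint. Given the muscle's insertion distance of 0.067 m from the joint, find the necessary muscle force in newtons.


F_muscle = W * d_load / d_muscle
F_muscle = 47 * 0.34 / 0.067
Numerator = 15.9800
F_muscle = 238.5075


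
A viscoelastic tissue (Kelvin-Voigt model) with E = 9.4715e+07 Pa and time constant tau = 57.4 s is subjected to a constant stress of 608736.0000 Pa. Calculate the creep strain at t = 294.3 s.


epsilon(t) = (sigma/E) * (1 - exp(-t/tau))
sigma/E = 608736.0000 / 9.4715e+07 = 0.0064
exp(-t/tau) = exp(-294.3 / 57.4) = 0.0059
epsilon = 0.0064 * (1 - 0.0059)
epsilon = 0.0064


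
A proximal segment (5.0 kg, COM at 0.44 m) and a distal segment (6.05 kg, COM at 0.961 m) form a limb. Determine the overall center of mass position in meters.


COM = (m1*x1 + m2*x2) / (m1 + m2)
COM = (5.0*0.44 + 6.05*0.961) / (5.0 + 6.05)
Numerator = 8.0141
Denominator = 11.0500
COM = 0.7253


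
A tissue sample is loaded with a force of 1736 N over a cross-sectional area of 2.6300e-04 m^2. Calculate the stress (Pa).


stress = F / A
stress = 1736 / 2.6300e-04
stress = 6.6008e+06


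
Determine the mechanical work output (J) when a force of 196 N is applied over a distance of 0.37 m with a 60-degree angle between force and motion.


W = F * d * cos(theta)
theta = 60 deg = 1.0472 rad
cos(theta) = 0.5000
W = 196 * 0.37 * 0.5000
W = 36.2600


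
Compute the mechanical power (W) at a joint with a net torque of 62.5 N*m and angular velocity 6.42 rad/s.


P = M * omega
P = 62.5 * 6.42
P = 401.2500


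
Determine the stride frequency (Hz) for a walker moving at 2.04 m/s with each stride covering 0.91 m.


f = v / stride_length
f = 2.04 / 0.91
f = 2.2418


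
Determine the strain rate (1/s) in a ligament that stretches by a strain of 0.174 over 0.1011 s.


strain_rate = delta_strain / delta_t
strain_rate = 0.174 / 0.1011
strain_rate = 1.7211


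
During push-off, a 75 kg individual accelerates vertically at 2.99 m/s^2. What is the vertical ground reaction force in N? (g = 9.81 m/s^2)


GRF = m * (g + a)
GRF = 75 * (9.81 + 2.99)
GRF = 75 * 12.8000
GRF = 960.0000


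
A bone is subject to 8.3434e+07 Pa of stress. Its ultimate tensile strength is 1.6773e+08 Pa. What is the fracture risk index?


FRI = applied / ultimate
FRI = 8.3434e+07 / 1.6773e+08
FRI = 0.4974


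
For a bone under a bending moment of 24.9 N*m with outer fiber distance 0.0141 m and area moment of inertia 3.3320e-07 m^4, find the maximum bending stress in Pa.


sigma = M * c / I
sigma = 24.9 * 0.0141 / 3.3320e-07
M * c = 0.3511
sigma = 1.0537e+06


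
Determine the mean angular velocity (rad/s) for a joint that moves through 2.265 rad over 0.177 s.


omega = delta_theta / delta_t
omega = 2.265 / 0.177
omega = 12.7966


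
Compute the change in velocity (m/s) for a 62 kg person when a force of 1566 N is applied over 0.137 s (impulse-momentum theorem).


J = F * dt = 1566 * 0.137 = 214.5420 N*s
delta_v = J / m
delta_v = 214.5420 / 62
delta_v = 3.4604


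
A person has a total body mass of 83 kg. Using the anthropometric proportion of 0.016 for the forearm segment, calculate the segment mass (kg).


m_segment = body_mass * fraction
m_segment = 83 * 0.016
m_segment = 1.3280


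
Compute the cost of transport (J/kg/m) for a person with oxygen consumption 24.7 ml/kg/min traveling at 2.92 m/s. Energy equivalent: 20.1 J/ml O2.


Power per kg = VO2 * 20.1 / 60
Power per kg = 24.7 * 20.1 / 60 = 8.2745 W/kg
Cost = power_per_kg / speed
Cost = 8.2745 / 2.92
Cost = 2.8337


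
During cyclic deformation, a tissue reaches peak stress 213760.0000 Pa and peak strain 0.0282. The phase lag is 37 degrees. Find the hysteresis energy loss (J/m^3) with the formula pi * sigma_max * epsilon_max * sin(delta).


E_loss = pi * sigma_max * epsilon_max * sin(delta)
delta = 37 deg = 0.6458 rad
sin(delta) = 0.6018
E_loss = pi * 213760.0000 * 0.0282 * 0.6018
E_loss = 11396.9448


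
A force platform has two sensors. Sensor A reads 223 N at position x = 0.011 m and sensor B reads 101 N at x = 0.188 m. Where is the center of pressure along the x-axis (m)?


COP_x = (F1*x1 + F2*x2) / (F1 + F2)
COP_x = (223*0.011 + 101*0.188) / (223 + 101)
Numerator = 21.4410
Denominator = 324
COP_x = 0.0662


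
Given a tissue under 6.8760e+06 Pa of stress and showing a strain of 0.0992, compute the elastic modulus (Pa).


E = stress / strain
E = 6.8760e+06 / 0.0992
E = 6.9315e+07


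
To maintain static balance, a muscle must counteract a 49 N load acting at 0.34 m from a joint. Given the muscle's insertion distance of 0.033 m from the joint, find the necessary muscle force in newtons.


F_muscle = W * d_load / d_muscle
F_muscle = 49 * 0.34 / 0.033
Numerator = 16.6600
F_muscle = 504.8485


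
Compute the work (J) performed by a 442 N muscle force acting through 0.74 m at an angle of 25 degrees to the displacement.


W = F * d * cos(theta)
theta = 25 deg = 0.4363 rad
cos(theta) = 0.9063
W = 442 * 0.74 * 0.9063
W = 296.4352


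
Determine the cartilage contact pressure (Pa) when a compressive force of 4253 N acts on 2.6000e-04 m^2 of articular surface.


P = F / A
P = 4253 / 2.6000e-04
P = 1.6358e+07


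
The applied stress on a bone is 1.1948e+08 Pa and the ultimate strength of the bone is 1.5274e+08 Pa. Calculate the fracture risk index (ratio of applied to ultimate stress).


FRI = applied / ultimate
FRI = 1.1948e+08 / 1.5274e+08
FRI = 0.7822


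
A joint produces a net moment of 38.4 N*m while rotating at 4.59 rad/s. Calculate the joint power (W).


P = M * omega
P = 38.4 * 4.59
P = 176.2560


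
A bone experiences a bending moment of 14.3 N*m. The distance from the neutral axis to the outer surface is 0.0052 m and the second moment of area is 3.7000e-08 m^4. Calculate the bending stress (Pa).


sigma = M * c / I
sigma = 14.3 * 0.0052 / 3.7000e-08
M * c = 0.0744
sigma = 2.0097e+06


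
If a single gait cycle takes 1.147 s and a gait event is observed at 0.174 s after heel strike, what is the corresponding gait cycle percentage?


pct = (event_time / cycle_time) * 100
pct = (0.174 / 1.147) * 100
ratio = 0.1517
pct = 15.1700


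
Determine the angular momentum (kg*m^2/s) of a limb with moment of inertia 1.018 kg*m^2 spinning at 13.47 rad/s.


L = I * omega
L = 1.018 * 13.47
L = 13.7125


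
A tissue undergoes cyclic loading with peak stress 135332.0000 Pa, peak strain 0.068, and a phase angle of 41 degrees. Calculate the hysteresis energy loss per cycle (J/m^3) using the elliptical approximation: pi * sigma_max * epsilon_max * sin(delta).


E_loss = pi * sigma_max * epsilon_max * sin(delta)
delta = 41 deg = 0.7156 rad
sin(delta) = 0.6561
E_loss = pi * 135332.0000 * 0.068 * 0.6561
E_loss = 18967.1554


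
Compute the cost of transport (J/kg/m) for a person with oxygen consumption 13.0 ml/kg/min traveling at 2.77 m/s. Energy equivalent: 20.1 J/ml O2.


Power per kg = VO2 * 20.1 / 60
Power per kg = 13.0 * 20.1 / 60 = 4.3550 W/kg
Cost = power_per_kg / speed
Cost = 4.3550 / 2.77
Cost = 1.5722


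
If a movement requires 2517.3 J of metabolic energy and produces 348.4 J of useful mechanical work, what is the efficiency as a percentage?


eta = (W_mech / E_meta) * 100
eta = (348.4 / 2517.3) * 100
ratio = 0.1384
eta = 13.8402


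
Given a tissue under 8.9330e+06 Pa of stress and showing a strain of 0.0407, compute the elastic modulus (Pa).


E = stress / strain
E = 8.9330e+06 / 0.0407
E = 2.1948e+08


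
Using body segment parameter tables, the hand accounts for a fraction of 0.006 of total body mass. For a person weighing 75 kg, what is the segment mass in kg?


m_segment = body_mass * fraction
m_segment = 75 * 0.006
m_segment = 0.4500


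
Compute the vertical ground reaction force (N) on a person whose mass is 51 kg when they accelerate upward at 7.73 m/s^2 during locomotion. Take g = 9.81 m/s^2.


GRF = m * (g + a)
GRF = 51 * (9.81 + 7.73)
GRF = 51 * 17.5400
GRF = 894.5400


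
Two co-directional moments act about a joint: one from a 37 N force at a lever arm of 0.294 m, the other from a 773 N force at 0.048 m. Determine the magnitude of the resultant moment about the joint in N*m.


M = F1 * d1 + F2 * d2
M = 37 * 0.294 + 773 * 0.048
M = 10.8780 + 37.1040
M = 47.9820


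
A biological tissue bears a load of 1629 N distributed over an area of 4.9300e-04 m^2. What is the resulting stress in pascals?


stress = F / A
stress = 1629 / 4.9300e-04
stress = 3.3043e+06


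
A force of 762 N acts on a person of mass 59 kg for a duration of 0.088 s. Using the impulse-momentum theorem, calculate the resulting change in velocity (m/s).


J = F * dt = 762 * 0.088 = 67.0560 N*s
delta_v = J / m
delta_v = 67.0560 / 59
delta_v = 1.1365


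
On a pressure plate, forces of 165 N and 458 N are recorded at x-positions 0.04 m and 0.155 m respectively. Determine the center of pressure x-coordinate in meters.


COP_x = (F1*x1 + F2*x2) / (F1 + F2)
COP_x = (165*0.04 + 458*0.155) / (165 + 458)
Numerator = 77.5900
Denominator = 623
COP_x = 0.1245


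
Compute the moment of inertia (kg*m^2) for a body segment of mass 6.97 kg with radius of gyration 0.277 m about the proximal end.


I = m * k^2
I = 6.97 * 0.277^2
k^2 = 0.0767
I = 0.5348


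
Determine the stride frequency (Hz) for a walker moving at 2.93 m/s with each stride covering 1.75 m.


f = v / stride_length
f = 2.93 / 1.75
f = 1.6743


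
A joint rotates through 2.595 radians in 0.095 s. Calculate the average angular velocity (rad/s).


omega = delta_theta / delta_t
omega = 2.595 / 0.095
omega = 27.3158


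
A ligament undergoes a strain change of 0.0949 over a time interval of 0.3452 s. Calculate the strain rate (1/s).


strain_rate = delta_strain / delta_t
strain_rate = 0.0949 / 0.3452
strain_rate = 0.2749


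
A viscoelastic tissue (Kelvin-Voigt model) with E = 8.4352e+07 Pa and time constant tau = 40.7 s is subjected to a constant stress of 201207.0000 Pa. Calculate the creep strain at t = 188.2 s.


epsilon(t) = (sigma/E) * (1 - exp(-t/tau))
sigma/E = 201207.0000 / 8.4352e+07 = 0.0024
exp(-t/tau) = exp(-188.2 / 40.7) = 0.0098
epsilon = 0.0024 * (1 - 0.0098)
epsilon = 0.0024


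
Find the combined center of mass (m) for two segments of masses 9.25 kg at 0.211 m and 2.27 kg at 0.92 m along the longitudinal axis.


COM = (m1*x1 + m2*x2) / (m1 + m2)
COM = (9.25*0.211 + 2.27*0.92) / (9.25 + 2.27)
Numerator = 4.0401
Denominator = 11.5200
COM = 0.3507


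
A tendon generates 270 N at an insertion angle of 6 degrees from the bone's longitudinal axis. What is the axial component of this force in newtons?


F_eff = F_tendon * cos(theta)
theta = 6 deg = 0.1047 rad
cos(theta) = 0.9945
F_eff = 270 * 0.9945
F_eff = 268.5209


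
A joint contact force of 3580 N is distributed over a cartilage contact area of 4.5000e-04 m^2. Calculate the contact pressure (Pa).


P = F / A
P = 3580 / 4.5000e-04
P = 7.9556e+06


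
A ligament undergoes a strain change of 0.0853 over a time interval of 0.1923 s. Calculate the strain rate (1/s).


strain_rate = delta_strain / delta_t
strain_rate = 0.0853 / 0.1923
strain_rate = 0.4436


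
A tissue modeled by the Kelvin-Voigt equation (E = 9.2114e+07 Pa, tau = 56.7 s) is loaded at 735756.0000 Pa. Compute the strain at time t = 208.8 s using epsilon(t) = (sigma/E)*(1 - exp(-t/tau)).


epsilon(t) = (sigma/E) * (1 - exp(-t/tau))
sigma/E = 735756.0000 / 9.2114e+07 = 0.0080
exp(-t/tau) = exp(-208.8 / 56.7) = 0.0252
epsilon = 0.0080 * (1 - 0.0252)
epsilon = 0.0078


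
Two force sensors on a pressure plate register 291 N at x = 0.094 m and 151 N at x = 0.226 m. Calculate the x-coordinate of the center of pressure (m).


COP_x = (F1*x1 + F2*x2) / (F1 + F2)
COP_x = (291*0.094 + 151*0.226) / (291 + 151)
Numerator = 61.4800
Denominator = 442
COP_x = 0.1391


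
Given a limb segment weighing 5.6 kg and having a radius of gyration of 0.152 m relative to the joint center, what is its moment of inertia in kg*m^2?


I = m * k^2
I = 5.6 * 0.152^2
k^2 = 0.0231
I = 0.1294


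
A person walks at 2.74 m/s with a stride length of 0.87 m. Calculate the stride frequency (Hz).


f = v / stride_length
f = 2.74 / 0.87
f = 3.1494


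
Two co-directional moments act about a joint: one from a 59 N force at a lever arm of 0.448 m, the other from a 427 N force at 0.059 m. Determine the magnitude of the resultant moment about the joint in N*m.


M = F1 * d1 + F2 * d2
M = 59 * 0.448 + 427 * 0.059
M = 26.4320 + 25.1930
M = 51.6250


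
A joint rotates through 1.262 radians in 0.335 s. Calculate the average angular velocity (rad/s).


omega = delta_theta / delta_t
omega = 1.262 / 0.335
omega = 3.7672


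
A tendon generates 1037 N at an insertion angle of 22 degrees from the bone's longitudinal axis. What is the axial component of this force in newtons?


F_eff = F_tendon * cos(theta)
theta = 22 deg = 0.3840 rad
cos(theta) = 0.9272
F_eff = 1037 * 0.9272
F_eff = 961.4897


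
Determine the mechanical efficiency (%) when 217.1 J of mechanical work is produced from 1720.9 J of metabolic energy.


eta = (W_mech / E_meta) * 100
eta = (217.1 / 1720.9) * 100
ratio = 0.1262
eta = 12.6155


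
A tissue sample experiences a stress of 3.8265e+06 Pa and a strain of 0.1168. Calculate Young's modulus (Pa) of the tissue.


E = stress / strain
E = 3.8265e+06 / 0.1168
E = 3.2761e+07


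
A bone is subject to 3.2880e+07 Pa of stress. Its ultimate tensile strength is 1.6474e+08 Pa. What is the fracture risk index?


FRI = applied / ultimate
FRI = 3.2880e+07 / 1.6474e+08
FRI = 0.1996


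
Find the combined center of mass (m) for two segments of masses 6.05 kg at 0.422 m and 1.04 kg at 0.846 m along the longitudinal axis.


COM = (m1*x1 + m2*x2) / (m1 + m2)
COM = (6.05*0.422 + 1.04*0.846) / (6.05 + 1.04)
Numerator = 3.4329
Denominator = 7.0900
COM = 0.4842


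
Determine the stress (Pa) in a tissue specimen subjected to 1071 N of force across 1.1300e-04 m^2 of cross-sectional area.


stress = F / A
stress = 1071 / 1.1300e-04
stress = 9.4779e+06


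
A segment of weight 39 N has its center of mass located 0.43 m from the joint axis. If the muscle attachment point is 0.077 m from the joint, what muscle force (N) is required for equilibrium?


F_muscle = W * d_load / d_muscle
F_muscle = 39 * 0.43 / 0.077
Numerator = 16.7700
F_muscle = 217.7922


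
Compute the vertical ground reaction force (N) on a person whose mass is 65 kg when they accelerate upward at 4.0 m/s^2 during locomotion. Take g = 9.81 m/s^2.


GRF = m * (g + a)
GRF = 65 * (9.81 + 4.0)
GRF = 65 * 13.8100
GRF = 897.6500


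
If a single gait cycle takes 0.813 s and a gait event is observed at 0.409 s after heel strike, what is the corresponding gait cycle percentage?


pct = (event_time / cycle_time) * 100
pct = (0.409 / 0.813) * 100
ratio = 0.5031
pct = 50.3075


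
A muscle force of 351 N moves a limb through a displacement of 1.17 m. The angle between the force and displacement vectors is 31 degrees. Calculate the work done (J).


W = F * d * cos(theta)
theta = 31 deg = 0.5411 rad
cos(theta) = 0.8572
W = 351 * 1.17 * 0.8572
W = 352.0129


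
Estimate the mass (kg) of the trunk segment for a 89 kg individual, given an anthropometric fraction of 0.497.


m_segment = body_mass * fraction
m_segment = 89 * 0.497
m_segment = 44.2330


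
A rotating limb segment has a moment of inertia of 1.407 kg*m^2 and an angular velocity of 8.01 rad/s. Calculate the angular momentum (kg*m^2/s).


L = I * omega
L = 1.407 * 8.01
L = 11.2701


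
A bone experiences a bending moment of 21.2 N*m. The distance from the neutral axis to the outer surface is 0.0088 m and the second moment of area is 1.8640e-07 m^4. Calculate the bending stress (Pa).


sigma = M * c / I
sigma = 21.2 * 0.0088 / 1.8640e-07
M * c = 0.1866
sigma = 1.0009e+06


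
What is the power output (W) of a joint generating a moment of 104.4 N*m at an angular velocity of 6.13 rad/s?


P = M * omega
P = 104.4 * 6.13
P = 639.9720


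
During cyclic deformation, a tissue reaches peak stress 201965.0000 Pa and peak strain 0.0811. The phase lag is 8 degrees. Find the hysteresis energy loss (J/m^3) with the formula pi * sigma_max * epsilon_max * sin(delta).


E_loss = pi * sigma_max * epsilon_max * sin(delta)
delta = 8 deg = 0.1396 rad
sin(delta) = 0.1392
E_loss = pi * 201965.0000 * 0.0811 * 0.1392
E_loss = 7161.4695


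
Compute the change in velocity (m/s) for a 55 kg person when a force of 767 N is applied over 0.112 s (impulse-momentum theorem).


J = F * dt = 767 * 0.112 = 85.9040 N*s
delta_v = J / m
delta_v = 85.9040 / 55
delta_v = 1.5619


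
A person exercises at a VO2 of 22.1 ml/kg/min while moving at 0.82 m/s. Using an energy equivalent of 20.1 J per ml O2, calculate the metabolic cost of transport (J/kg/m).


Power per kg = VO2 * 20.1 / 60
Power per kg = 22.1 * 20.1 / 60 = 7.4035 W/kg
Cost = power_per_kg / speed
Cost = 7.4035 / 0.82
Cost = 9.0287


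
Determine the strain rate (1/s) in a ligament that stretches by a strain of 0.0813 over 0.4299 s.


strain_rate = delta_strain / delta_t
strain_rate = 0.0813 / 0.4299
strain_rate = 0.1891


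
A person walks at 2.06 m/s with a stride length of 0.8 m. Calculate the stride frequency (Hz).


f = v / stride_length
f = 2.06 / 0.8
f = 2.5750


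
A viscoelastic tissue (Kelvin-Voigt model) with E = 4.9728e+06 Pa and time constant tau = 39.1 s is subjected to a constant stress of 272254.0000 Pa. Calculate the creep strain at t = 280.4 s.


epsilon(t) = (sigma/E) * (1 - exp(-t/tau))
sigma/E = 272254.0000 / 4.9728e+06 = 0.0547
exp(-t/tau) = exp(-280.4 / 39.1) = 7.6828e-04
epsilon = 0.0547 * (1 - 7.6828e-04)
epsilon = 0.0547


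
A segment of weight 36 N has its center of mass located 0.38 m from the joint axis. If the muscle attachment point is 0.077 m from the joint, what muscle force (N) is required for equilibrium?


F_muscle = W * d_load / d_muscle
F_muscle = 36 * 0.38 / 0.077
Numerator = 13.6800
F_muscle = 177.6623


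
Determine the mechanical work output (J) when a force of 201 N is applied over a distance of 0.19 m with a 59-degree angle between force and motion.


W = F * d * cos(theta)
theta = 59 deg = 1.0297 rad
cos(theta) = 0.5150
W = 201 * 0.19 * 0.5150
W = 19.6693


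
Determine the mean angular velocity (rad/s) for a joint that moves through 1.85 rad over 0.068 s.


omega = delta_theta / delta_t
omega = 1.85 / 0.068
omega = 27.2059


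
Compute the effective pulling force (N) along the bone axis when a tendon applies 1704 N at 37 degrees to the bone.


F_eff = F_tendon * cos(theta)
theta = 37 deg = 0.6458 rad
cos(theta) = 0.7986
F_eff = 1704 * 0.7986
F_eff = 1360.8749


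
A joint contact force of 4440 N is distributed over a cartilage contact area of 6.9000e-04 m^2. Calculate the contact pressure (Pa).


P = F / A
P = 4440 / 6.9000e-04
P = 6.4348e+06


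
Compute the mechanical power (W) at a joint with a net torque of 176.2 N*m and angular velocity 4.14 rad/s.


P = M * omega
P = 176.2 * 4.14
P = 729.4680


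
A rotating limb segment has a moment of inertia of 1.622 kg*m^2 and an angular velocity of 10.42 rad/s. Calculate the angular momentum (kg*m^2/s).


L = I * omega
L = 1.622 * 10.42
L = 16.9012


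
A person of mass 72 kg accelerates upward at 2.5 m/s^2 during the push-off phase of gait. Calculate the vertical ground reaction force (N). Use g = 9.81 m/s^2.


GRF = m * (g + a)
GRF = 72 * (9.81 + 2.5)
GRF = 72 * 12.3100
GRF = 886.3200


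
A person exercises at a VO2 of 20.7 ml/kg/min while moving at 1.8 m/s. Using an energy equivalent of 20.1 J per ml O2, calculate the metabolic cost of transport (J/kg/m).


Power per kg = VO2 * 20.1 / 60
Power per kg = 20.7 * 20.1 / 60 = 6.9345 W/kg
Cost = power_per_kg / speed
Cost = 6.9345 / 1.8
Cost = 3.8525


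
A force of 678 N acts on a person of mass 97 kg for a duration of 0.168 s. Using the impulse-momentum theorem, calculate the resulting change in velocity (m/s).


J = F * dt = 678 * 0.168 = 113.9040 N*s
delta_v = J / m
delta_v = 113.9040 / 97
delta_v = 1.1743


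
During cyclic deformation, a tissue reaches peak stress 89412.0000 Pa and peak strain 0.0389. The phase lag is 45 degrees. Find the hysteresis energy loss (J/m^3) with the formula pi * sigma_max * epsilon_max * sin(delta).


E_loss = pi * sigma_max * epsilon_max * sin(delta)
delta = 45 deg = 0.7854 rad
sin(delta) = 0.7071
E_loss = pi * 89412.0000 * 0.0389 * 0.7071
E_loss = 7726.4551


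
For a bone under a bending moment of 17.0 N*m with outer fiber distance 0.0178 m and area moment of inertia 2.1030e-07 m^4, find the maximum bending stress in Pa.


sigma = M * c / I
sigma = 17.0 * 0.0178 / 2.1030e-07
M * c = 0.3026
sigma = 1.4389e+06


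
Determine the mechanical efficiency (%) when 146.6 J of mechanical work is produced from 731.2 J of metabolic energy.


eta = (W_mech / E_meta) * 100
eta = (146.6 / 731.2) * 100
ratio = 0.2005
eta = 20.0492


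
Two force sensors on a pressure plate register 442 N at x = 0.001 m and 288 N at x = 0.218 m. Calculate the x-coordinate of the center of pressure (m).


COP_x = (F1*x1 + F2*x2) / (F1 + F2)
COP_x = (442*0.001 + 288*0.218) / (442 + 288)
Numerator = 63.2260
Denominator = 730
COP_x = 0.0866


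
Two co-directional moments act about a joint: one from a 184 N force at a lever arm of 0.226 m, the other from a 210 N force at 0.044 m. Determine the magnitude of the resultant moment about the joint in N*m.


M = F1 * d1 + F2 * d2
M = 184 * 0.226 + 210 * 0.044
M = 41.5840 + 9.2400
M = 50.8240


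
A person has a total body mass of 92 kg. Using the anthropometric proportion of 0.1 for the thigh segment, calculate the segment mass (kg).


m_segment = body_mass * fraction
m_segment = 92 * 0.1
m_segment = 9.2000


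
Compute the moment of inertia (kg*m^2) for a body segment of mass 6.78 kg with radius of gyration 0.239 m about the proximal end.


I = m * k^2
I = 6.78 * 0.239^2
k^2 = 0.0571
I = 0.3873


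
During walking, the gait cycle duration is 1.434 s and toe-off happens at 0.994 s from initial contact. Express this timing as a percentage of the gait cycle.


pct = (event_time / cycle_time) * 100
pct = (0.994 / 1.434) * 100
ratio = 0.6932
pct = 69.3166


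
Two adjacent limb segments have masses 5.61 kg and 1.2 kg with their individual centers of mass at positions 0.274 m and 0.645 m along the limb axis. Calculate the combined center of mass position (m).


COM = (m1*x1 + m2*x2) / (m1 + m2)
COM = (5.61*0.274 + 1.2*0.645) / (5.61 + 1.2)
Numerator = 2.3111
Denominator = 6.8100
COM = 0.3394


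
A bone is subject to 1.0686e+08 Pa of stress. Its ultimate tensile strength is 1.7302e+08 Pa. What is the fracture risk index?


FRI = applied / ultimate
FRI = 1.0686e+08 / 1.7302e+08
FRI = 0.6176


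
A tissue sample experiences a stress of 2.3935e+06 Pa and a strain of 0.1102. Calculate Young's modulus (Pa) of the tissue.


E = stress / strain
E = 2.3935e+06 / 0.1102
E = 2.1720e+07


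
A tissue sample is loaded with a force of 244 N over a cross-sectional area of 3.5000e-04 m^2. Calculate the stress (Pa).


stress = F / A
stress = 244 / 3.5000e-04
stress = 697142.8571


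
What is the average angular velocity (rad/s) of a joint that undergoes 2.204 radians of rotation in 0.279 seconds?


omega = delta_theta / delta_t
omega = 2.204 / 0.279
omega = 7.8996


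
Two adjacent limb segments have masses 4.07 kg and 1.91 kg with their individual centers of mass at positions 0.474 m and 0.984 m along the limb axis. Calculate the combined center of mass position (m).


COM = (m1*x1 + m2*x2) / (m1 + m2)
COM = (4.07*0.474 + 1.91*0.984) / (4.07 + 1.91)
Numerator = 3.8086
Denominator = 5.9800
COM = 0.6369


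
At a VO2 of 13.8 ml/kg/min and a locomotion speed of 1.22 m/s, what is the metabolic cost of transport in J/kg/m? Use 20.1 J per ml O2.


Power per kg = VO2 * 20.1 / 60
Power per kg = 13.8 * 20.1 / 60 = 4.6230 W/kg
Cost = power_per_kg / speed
Cost = 4.6230 / 1.22
Cost = 3.7893


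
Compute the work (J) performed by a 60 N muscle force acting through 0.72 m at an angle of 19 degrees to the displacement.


W = F * d * cos(theta)
theta = 19 deg = 0.3316 rad
cos(theta) = 0.9455
W = 60 * 0.72 * 0.9455
W = 40.8464


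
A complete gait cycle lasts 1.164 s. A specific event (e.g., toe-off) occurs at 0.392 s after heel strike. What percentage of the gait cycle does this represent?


pct = (event_time / cycle_time) * 100
pct = (0.392 / 1.164) * 100
ratio = 0.3368
pct = 33.6770


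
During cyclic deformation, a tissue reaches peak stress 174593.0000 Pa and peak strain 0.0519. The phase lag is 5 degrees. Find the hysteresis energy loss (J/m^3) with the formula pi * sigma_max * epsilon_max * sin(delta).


E_loss = pi * sigma_max * epsilon_max * sin(delta)
delta = 5 deg = 0.0873 rad
sin(delta) = 0.0872
E_loss = pi * 174593.0000 * 0.0519 * 0.0872
E_loss = 2481.0760


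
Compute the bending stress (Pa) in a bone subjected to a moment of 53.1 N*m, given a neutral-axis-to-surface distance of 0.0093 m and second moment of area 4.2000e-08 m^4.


sigma = M * c / I
sigma = 53.1 * 0.0093 / 4.2000e-08
M * c = 0.4938
sigma = 1.1758e+07


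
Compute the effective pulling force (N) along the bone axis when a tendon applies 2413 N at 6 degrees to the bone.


F_eff = F_tendon * cos(theta)
theta = 6 deg = 0.1047 rad
cos(theta) = 0.9945
F_eff = 2413 * 0.9945
F_eff = 2399.7813


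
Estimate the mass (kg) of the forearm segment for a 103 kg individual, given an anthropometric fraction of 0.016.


m_segment = body_mass * fraction
m_segment = 103 * 0.016
m_segment = 1.6480


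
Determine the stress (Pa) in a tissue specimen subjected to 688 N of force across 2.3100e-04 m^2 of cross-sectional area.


stress = F / A
stress = 688 / 2.3100e-04
stress = 2.9784e+06


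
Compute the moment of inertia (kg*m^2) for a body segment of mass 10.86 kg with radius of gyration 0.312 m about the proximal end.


I = m * k^2
I = 10.86 * 0.312^2
k^2 = 0.0973
I = 1.0572


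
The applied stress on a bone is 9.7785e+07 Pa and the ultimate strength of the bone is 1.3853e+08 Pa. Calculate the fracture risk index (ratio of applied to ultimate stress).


FRI = applied / ultimate
FRI = 9.7785e+07 / 1.3853e+08
FRI = 0.7059


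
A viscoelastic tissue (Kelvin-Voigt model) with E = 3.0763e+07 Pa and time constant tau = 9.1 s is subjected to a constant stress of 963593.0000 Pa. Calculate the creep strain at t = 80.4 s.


epsilon(t) = (sigma/E) * (1 - exp(-t/tau))
sigma/E = 963593.0000 / 3.0763e+07 = 0.0313
exp(-t/tau) = exp(-80.4 / 9.1) = 1.4552e-04
epsilon = 0.0313 * (1 - 1.4552e-04)
epsilon = 0.0313


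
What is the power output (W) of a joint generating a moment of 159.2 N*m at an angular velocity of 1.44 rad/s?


P = M * omega
P = 159.2 * 1.44
P = 229.2480


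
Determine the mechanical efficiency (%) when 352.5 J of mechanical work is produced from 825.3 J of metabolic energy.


eta = (W_mech / E_meta) * 100
eta = (352.5 / 825.3) * 100
ratio = 0.4271
eta = 42.7117


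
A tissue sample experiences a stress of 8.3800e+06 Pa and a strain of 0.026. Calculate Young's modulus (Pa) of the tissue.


E = stress / strain
E = 8.3800e+06 / 0.026
E = 3.2231e+08


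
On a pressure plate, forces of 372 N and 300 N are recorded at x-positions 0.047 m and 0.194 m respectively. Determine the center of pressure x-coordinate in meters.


COP_x = (F1*x1 + F2*x2) / (F1 + F2)
COP_x = (372*0.047 + 300*0.194) / (372 + 300)
Numerator = 75.6840
Denominator = 672
COP_x = 0.1126


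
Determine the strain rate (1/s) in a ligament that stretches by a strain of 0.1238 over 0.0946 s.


strain_rate = delta_strain / delta_t
strain_rate = 0.1238 / 0.0946
strain_rate = 1.3087


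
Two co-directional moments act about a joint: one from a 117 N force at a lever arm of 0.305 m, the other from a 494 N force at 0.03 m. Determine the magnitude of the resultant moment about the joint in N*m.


M = F1 * d1 + F2 * d2
M = 117 * 0.305 + 494 * 0.03
M = 35.6850 + 14.8200
M = 50.5050


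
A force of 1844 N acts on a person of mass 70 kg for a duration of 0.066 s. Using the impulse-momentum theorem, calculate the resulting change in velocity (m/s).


J = F * dt = 1844 * 0.066 = 121.7040 N*s
delta_v = J / m
delta_v = 121.7040 / 70
delta_v = 1.7386


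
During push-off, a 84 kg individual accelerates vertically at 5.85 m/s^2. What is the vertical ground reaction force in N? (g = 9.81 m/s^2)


GRF = m * (g + a)
GRF = 84 * (9.81 + 5.85)
GRF = 84 * 15.6600
GRF = 1315.4400


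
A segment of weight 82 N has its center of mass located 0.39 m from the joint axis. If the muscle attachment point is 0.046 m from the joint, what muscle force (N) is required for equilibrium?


F_muscle = W * d_load / d_muscle
F_muscle = 82 * 0.39 / 0.046
Numerator = 31.9800
F_muscle = 695.2174


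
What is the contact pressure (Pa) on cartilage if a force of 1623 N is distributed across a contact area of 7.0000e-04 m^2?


P = F / A
P = 1623 / 7.0000e-04
P = 2.3186e+06


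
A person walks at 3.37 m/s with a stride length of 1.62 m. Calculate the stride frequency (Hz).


f = v / stride_length
f = 3.37 / 1.62
f = 2.0802


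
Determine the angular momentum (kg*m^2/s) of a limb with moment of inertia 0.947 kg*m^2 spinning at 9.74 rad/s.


L = I * omega
L = 0.947 * 9.74
L = 9.2238


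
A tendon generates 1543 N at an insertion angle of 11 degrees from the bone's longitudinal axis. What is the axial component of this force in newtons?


F_eff = F_tendon * cos(theta)
theta = 11 deg = 0.1920 rad
cos(theta) = 0.9816
F_eff = 1543 * 0.9816
F_eff = 1514.6507


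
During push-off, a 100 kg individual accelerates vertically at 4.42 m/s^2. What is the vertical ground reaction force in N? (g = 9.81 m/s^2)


GRF = m * (g + a)
GRF = 100 * (9.81 + 4.42)
GRF = 100 * 14.2300
GRF = 1423.0000


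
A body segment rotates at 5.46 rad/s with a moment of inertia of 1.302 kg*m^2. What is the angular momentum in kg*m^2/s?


L = I * omega
L = 1.302 * 5.46
L = 7.1089


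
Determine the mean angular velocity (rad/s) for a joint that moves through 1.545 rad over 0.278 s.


omega = delta_theta / delta_t
omega = 1.545 / 0.278
omega = 5.5576


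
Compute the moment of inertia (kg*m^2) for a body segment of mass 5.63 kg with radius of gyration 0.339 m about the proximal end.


I = m * k^2
I = 5.63 * 0.339^2
k^2 = 0.1149
I = 0.6470


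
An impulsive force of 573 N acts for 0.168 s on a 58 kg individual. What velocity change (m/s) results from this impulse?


J = F * dt = 573 * 0.168 = 96.2640 N*s
delta_v = J / m
delta_v = 96.2640 / 58
delta_v = 1.6597


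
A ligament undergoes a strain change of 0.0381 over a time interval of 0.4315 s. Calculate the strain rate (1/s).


strain_rate = delta_strain / delta_t
strain_rate = 0.0381 / 0.4315
strain_rate = 0.0883


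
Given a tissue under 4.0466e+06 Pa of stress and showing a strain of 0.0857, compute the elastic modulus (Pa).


E = stress / strain
E = 4.0466e+06 / 0.0857
E = 4.7218e+07


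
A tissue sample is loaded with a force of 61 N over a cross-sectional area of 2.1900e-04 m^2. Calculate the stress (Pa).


stress = F / A
stress = 61 / 2.1900e-04
stress = 278538.8128


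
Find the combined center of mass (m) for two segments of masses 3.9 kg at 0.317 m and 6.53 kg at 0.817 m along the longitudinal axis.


COM = (m1*x1 + m2*x2) / (m1 + m2)
COM = (3.9*0.317 + 6.53*0.817) / (3.9 + 6.53)
Numerator = 6.5713
Denominator = 10.4300
COM = 0.6300


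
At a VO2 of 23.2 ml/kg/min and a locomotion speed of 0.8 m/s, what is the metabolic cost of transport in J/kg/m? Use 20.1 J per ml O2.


Power per kg = VO2 * 20.1 / 60
Power per kg = 23.2 * 20.1 / 60 = 7.7720 W/kg
Cost = power_per_kg / speed
Cost = 7.7720 / 0.8
Cost = 9.7150


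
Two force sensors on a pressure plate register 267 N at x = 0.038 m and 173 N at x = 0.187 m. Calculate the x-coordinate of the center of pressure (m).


COP_x = (F1*x1 + F2*x2) / (F1 + F2)
COP_x = (267*0.038 + 173*0.187) / (267 + 173)
Numerator = 42.4970
Denominator = 440
COP_x = 0.0966


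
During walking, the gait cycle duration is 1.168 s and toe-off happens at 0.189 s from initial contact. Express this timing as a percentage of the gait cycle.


pct = (event_time / cycle_time) * 100
pct = (0.189 / 1.168) * 100
ratio = 0.1618
pct = 16.1815


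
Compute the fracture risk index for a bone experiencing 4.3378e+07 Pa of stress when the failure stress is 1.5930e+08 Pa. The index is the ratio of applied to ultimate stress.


FRI = applied / ultimate
FRI = 4.3378e+07 / 1.5930e+08
FRI = 0.2723


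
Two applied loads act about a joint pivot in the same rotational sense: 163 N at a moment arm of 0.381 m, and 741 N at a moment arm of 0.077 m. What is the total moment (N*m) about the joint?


M = F1 * d1 + F2 * d2
M = 163 * 0.381 + 741 * 0.077
M = 62.1030 + 57.0570
M = 119.1600


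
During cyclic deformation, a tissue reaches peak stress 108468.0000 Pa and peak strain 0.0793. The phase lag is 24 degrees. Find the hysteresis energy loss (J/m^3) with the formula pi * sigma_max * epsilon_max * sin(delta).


E_loss = pi * sigma_max * epsilon_max * sin(delta)
delta = 24 deg = 0.4189 rad
sin(delta) = 0.4067
E_loss = pi * 108468.0000 * 0.0793 * 0.4067
E_loss = 10991.0199
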